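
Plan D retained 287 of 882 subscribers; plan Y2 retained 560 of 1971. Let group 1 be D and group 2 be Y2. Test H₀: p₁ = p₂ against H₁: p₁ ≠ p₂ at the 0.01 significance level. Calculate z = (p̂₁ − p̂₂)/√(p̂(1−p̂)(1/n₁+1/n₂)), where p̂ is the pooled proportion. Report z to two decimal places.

p̂₁ = 287/882 ≈ 0.3254, p̂₂ = 560/1971 ≈ 0.2841.
Pooled p̂ = (287+560)/(882+1971) = 847/2853 = 0.2969.
SE = √(p̂(1−p̂)(1/n₁+1/n₂)) = √(0.2969·0.7031·0.00164114) = √(0.000342576) = 0.0185.
z = (0.3254 − 0.2841)/0.0185 = 0.0413/0.0185 = 2.23.
p-value = 2·P(Z > 2.230) ≈ 0.0257, so at α = 0.01 we fail to reject H₀.

z = 2.23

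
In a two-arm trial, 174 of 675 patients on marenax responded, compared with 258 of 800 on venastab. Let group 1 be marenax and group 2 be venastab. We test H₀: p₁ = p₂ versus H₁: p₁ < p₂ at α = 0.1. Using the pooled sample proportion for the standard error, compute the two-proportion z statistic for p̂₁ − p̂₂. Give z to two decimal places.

z = -2.72

p̂₁ = 174/675 = 0.2578, p̂₂ = 258/800 = 0.3225.
Pooled p̂ = (174+258)/(675+800) = 432/1475 = 0.2929.
SE = √(p̂(1−p̂)(1/n₁+1/n₂)) = √(0.2929·0.7071·0.00273148) = √(0.000565695) = 0.0238.
z = (0.2578 − 0.3225)/0.0238 = -0.0647/0.0238 = -2.72.
p-value = P(Z < -2.721) ≈ 0.0033. With α = 0.1, reject H₀.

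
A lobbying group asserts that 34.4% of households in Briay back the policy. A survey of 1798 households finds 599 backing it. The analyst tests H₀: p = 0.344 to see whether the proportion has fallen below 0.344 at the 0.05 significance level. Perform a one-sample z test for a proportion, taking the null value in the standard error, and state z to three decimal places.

p̂ = 599/1798 ≈ 0.33315.
Standard error under H₀: √(0.344×0.656/1798) = 0.01120.
z = (0.33315 − 0.344)/0.01120 = -0.01085/0.01120 = -0.969.
p-value = P(Z < -0.969) ≈ 0.1664, so at α = 0.05 we fail to reject H₀.

z = -0.969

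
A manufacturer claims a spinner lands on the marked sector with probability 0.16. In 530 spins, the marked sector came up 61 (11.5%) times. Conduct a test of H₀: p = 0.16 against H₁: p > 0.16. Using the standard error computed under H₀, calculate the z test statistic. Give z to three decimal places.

p̂ = 61/530 = 0.115094.
SE = √(p₀(1−p₀)/n) = √(0.1344/530) = 0.015924.
z = (0.115094 − 0.16)/0.015924 = -0.044906/0.015924 = -2.820.
p-value = P(Z > -2.820) ≈ 0.9976.

z = -2.820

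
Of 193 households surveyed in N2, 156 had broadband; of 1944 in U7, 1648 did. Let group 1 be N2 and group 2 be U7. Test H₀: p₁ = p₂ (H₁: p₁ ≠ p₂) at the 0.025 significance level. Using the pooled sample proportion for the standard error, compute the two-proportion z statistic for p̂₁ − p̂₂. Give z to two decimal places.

p̂₁ = 156/193 ≈ 0.8083, p̂₂ = 1648/1944 ≈ 0.8477.
Pooled p̂ = (156+1648)/(193+1944) = 1804/2137 = 0.8442.
SE = √(0.131544 × 0.00569575) = 0.0274.
z = (0.8083 − 0.8477)/0.0274 = -0.0394/0.0274 = -1.44.
p-value = 2·P(Z > 1.441) ≈ 0.1496, so at α = 0.025 we fail to reject H₀.

z = -1.44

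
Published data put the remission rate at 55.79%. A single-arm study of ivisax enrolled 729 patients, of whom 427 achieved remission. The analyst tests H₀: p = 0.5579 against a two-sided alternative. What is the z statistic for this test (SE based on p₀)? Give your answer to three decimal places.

z = 1.513

p̂ = 427/729 ≈ 0.58573.
SE = √(p₀(1−p₀)/n) = √(0.24665/729) = 0.01839.
z = (0.58573 − 0.5579)/0.01839 = 0.02783/0.01839 = 1.513.
p-value = 2·P(Z > 1.513) ≈ 0.1302.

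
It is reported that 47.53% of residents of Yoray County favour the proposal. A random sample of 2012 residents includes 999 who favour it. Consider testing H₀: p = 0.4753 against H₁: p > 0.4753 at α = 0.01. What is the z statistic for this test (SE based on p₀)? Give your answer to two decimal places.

p̂ = 999/2012 = 0.4965.
Under H₀, SE = √(0.4753·0.5247/2012) = √(0.000123951) = 0.0111.
z = (0.4965 − 0.4753)/0.0111 = 0.0212/0.0111 = 1.91.
p-value = P(Z > 1.906) ≈ 0.0283; since p > α = 0.01, fail to reject H₀.

z = 1.91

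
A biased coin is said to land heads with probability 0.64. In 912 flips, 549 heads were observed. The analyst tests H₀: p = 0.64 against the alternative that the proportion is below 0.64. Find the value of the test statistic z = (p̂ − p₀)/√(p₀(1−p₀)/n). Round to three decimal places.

z = -2.392

p̂ = 549/912 = 0.601974.
Under H₀, SE = √(0.64·0.36/912) = √(0.000252632) = 0.015894.
z = (0.601974 − 0.64)/0.015894 = -0.038026/0.015894 = -2.392.
p-value = P(Z < -2.392) ≈ 0.0084.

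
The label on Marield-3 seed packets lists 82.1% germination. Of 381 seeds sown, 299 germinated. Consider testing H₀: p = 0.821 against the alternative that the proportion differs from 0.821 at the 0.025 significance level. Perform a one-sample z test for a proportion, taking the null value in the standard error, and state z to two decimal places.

z = -1.84

p̂ = 299/381 = 0.78478.
Standard error under H₀: √(0.821×0.179/381) = 0.01964.
z = (0.78478 − 0.821)/0.01964 = -0.03622/0.01964 = -1.84.
p-value = 2·P(Z > 1.844) ≈ 0.0651, so at α = 0.025 we fail to reject H₀.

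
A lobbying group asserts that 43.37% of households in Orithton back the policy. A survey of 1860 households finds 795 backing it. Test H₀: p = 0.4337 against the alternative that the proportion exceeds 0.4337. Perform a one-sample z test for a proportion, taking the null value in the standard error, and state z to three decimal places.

z = -0.547

p̂ = 795/1860 ≈ 0.42742.
Under H₀, SE = √(0.4337·0.5663/1860) = √(0.000132045) = 0.01149.
z = (0.42742 − 0.4337)/0.01149 = -0.00628/0.01149 = -0.547.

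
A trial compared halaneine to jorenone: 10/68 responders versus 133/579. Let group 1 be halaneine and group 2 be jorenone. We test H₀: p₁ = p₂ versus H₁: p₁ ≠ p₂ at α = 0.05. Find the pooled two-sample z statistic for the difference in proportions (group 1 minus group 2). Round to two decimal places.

p̂₁ = 10/68 ≈ 0.1471, p̂₂ = 133/579 ≈ 0.2297.
Pooled p̂ = (10+133)/(68+579) = 143/647 = 0.2210.
SE = √(p̂(1−p̂)(1/n₁+1/n₂)) = √(0.2210·0.7790·0.016433) = √(0.00282927) = 0.0532.
z = (0.1471 − 0.2297)/0.0532 = -0.0826/0.0532 = -1.55.
p-value = 2·P(Z > 1.554) ≈ 0.1202, so at α = 0.05 we fail to reject H₀.

z = -1.55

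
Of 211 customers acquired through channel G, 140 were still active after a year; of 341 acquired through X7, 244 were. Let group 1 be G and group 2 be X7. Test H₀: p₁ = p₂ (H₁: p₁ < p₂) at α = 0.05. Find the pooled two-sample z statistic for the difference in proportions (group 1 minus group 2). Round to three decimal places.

p̂₁ = 140/211 ≈ 0.66351, p̂₂ = 244/341 ≈ 0.71554.
Pooled p̂ = (140+244)/(211+341) = 384/552 = 0.69565.
SE = √(0.21172 × 0.00767189) = 0.04030.
z = (0.66351 − 0.71554)/0.04030 = -0.05203/0.04030 = -1.291.
p-value = P(Z < -1.291) ≈ 0.0983. With α = 0.05, fail to reject H₀.

z = -1.291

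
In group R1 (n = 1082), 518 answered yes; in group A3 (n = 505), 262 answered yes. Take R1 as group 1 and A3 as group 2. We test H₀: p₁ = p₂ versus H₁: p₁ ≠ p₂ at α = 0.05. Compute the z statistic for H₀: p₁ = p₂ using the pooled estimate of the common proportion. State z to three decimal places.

z = -1.487

p̂₁ = 518/1082 ≈ 0.47874, p̂₂ = 262/505 ≈ 0.51881.
Pooled p̂ = (518+262)/(1082+505) = 780/1587 = 0.49149.
SE = √(p̂(1−p̂)(1/n₁+1/n₂)) = √(0.49149·0.50851·0.00290441) = √(0.000725893) = 0.02694.
z = (0.47874 − 0.51881)/0.02694 = -0.04007/0.02694 = -1.487.
p-value = 2·P(Z > 1.487) ≈ 0.1370; since p > α = 0.05, fail to reject H₀.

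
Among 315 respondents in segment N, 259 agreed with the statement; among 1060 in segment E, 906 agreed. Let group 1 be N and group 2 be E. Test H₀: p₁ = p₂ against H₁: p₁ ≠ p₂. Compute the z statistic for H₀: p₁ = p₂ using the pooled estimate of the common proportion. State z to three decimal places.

z = -1.408

p̂₁ = 259/315 = 0.82222, p̂₂ = 906/1060 = 0.85472.
Pooled p̂ = (259+906)/(315+1060) = 1165/1375 = 0.84727.
SE = √(0.129402 × 0.004118) = 0.02308.
z = (0.82222 − 0.85472)/0.02308 = -0.03250/0.02308 = -1.408.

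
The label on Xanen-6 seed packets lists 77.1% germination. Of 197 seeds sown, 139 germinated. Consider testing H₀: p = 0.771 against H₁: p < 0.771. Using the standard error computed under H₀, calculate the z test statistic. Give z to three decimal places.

z = -2.185

p̂ = 139/197 = 0.70558.
SE = √(p₀(1−p₀)/n) = √(0.17656/197) = 0.02994.
z = (0.70558 − 0.771)/0.02994 = -0.06542/0.02994 = -2.185.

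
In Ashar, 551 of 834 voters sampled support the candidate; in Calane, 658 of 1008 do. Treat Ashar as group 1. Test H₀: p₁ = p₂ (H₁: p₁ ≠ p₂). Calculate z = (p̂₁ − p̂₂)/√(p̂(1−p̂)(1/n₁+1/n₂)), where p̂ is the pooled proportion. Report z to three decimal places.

p̂₁ = 551/834 = 0.66067, p̂₂ = 658/1008 = 0.65278.
Pooled p̂ = (551+658)/(834+1008) = 1209/1842 = 0.65635.
SE = √(0.225554 × 0.0021911) = 0.02223.
z = (0.66067 − 0.65278)/0.02223 = 0.00789/0.02223 = 0.355.
Two-sided p-value ≈ 2·Φ(−0.355) = 0.7225.

z = 0.355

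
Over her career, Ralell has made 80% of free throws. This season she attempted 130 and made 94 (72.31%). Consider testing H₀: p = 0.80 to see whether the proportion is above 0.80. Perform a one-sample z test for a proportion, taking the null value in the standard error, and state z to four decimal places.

p̂ = 94/130 ≈ 0.7230769.
SE = √(p₀(1−p₀)/n) = √(0.16/130) = 0.0350823.
z = (0.7230769 − 0.8)/0.0350823 = -0.0769231/0.0350823 = -2.1926.

z = -2.1926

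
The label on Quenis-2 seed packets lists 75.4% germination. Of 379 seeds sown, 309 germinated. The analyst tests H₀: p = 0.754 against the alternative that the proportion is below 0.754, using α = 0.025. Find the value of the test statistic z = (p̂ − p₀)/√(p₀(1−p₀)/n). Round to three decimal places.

z = 2.771

p̂ = 309/379 ≈ 0.81530.
Standard error under H₀: √(0.754×0.246/379) = 0.02212.
z = (0.81530 − 0.754)/0.02212 = 0.06130/0.02212 = 2.771.
p-value = P(Z < 2.771) ≈ 0.9972; since p > α = 0.025, fail to reject H₀.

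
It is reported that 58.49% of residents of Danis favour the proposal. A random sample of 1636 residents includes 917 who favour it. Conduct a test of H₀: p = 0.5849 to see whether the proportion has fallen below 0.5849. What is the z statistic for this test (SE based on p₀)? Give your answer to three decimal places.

z = -2.002

p̂ = 917/1636 = 0.56051.
Under H₀, SE = √(0.5849·0.4151/1636) = √(0.000148406) = 0.01218.
z = (0.56051 − 0.5849)/0.01218 = -0.02439/0.01218 = -2.002.
p-value = P(Z < -2.002) ≈ 0.0227.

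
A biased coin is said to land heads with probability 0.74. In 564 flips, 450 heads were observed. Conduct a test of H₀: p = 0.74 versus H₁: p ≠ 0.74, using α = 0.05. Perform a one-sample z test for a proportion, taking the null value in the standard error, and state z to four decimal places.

z = 3.1333

p̂ = 450/564 = 0.797872.
Under H₀, SE = √(0.74·0.26/564) = √(0.000341135) = 0.018470.
z = (0.797872 − 0.74)/0.018470 = 0.057872/0.018470 = 3.1333.
p-value = 2·P(Z > 3.133) ≈ 0.0017; since p < α = 0.05, reject H₀.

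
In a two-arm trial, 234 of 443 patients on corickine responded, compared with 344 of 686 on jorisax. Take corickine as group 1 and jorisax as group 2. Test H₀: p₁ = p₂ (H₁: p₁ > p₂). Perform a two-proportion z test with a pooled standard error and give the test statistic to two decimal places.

z = 0.88

p̂₁ = 234/443 = 0.5282, p̂₂ = 344/686 = 0.5015.
Pooled p̂ = (234+344)/(443+686) = 578/1129 = 0.5120.
SE = √(0.249857 × 0.00371506) = 0.0305.
z = (0.5282 − 0.5015)/0.0305 = 0.0267/0.0305 = 0.88.
p-value = P(Z > 0.878) ≈ 0.1899.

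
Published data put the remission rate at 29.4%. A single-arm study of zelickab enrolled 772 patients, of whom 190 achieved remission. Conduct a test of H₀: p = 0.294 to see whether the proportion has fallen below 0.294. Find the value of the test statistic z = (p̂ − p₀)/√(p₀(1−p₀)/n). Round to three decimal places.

z = -2.920

p̂ = 190/772 = 0.24611.
Standard error under H₀: √(0.294×0.706/772) = 0.01640.
z = (0.24611 − 0.294)/0.01640 = -0.04789/0.01640 = -2.920.
p-value = P(Z < -2.920) ≈ 0.0017.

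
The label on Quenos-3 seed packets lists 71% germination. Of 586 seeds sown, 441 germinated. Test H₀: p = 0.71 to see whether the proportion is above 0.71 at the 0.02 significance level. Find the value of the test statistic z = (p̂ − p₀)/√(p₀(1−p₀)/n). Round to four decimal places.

p̂ = 441/586 = 0.752560.
Under H₀, SE = √(0.71·0.29/586) = √(0.000351365) = 0.018745.
z = (0.752560 − 0.71)/0.018745 = 0.042560/0.018745 = 2.2705.
p-value = P(Z > 2.270) ≈ 0.0116, so at α = 0.02 we reject H₀.

z = 2.2705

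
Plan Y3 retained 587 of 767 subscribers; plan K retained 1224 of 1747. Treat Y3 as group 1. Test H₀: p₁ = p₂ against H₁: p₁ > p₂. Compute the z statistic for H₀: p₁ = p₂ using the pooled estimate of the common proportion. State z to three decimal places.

z = 3.328

p̂₁ = 587/767 = 0.76532, p̂₂ = 1224/1747 = 0.70063.
Pooled p̂ = (587+1224)/(767+1747) = 1811/2514 = 0.72037.
SE = √(p̂(1−p̂)(1/n₁+1/n₂)) = √(0.72037·0.27963·0.00187619) = √(0.000377938) = 0.01944.
z = (0.76532 − 0.70063)/0.01944 = 0.06469/0.01944 = 3.328.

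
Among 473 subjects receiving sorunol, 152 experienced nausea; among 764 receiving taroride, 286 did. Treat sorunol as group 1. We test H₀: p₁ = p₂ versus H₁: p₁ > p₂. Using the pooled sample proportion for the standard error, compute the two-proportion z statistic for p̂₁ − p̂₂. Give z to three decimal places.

z = -1.894

p̂₁ = 152/473 ≈ 0.32135, p̂₂ = 286/764 ≈ 0.37435.
Pooled p̂ = (152+286)/(473+764) = 438/1237 = 0.35408.
SE = √(0.228708 × 0.00342307) = 0.02798.
z = (0.32135 − 0.37435)/0.02798 = -0.05300/0.02798 = -1.894.
p-value = P(Z > -1.894) ≈ 0.9709.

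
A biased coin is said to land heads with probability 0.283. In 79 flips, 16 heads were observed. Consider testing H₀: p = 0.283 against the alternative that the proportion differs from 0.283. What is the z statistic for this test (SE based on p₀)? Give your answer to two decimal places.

z = -1.59

p̂ = 16/79 = 0.2025.
Under H₀, SE = √(0.283·0.717/79) = √(0.00256849) = 0.0507.
z = (0.2025 − 0.283)/0.0507 = -0.0805/0.0507 = -1.59.
p-value = 2·P(Z > 1.588) ≈ 0.1123.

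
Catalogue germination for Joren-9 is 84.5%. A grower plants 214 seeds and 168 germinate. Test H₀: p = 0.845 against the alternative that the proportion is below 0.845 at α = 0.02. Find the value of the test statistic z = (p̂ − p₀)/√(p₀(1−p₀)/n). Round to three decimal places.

z = -2.423

p̂ = 168/214 = 0.78505.
Under H₀, SE = √(0.845·0.155/214) = √(0.000612033) = 0.02474.
z = (0.78505 − 0.845)/0.02474 = -0.05995/0.02474 = -2.423.
p-value = P(Z < -2.423) ≈ 0.0077; since p < α = 0.02, reject H₀.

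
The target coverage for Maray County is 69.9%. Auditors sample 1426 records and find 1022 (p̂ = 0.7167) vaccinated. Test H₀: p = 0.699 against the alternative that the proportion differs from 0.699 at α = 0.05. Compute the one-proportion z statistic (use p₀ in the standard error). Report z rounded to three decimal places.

p̂ = 1022/1426 ≈ 0.71669.
Under H₀, SE = √(0.699·0.301/1426) = √(0.000147545) = 0.01215.
z = (0.71669 − 0.699)/0.01215 = 0.01769/0.01215 = 1.456.
Two-sided p-value ≈ 2·Φ(−1.456) = 0.1453, so at α = 0.05 we fail to reject H₀.

z = 1.456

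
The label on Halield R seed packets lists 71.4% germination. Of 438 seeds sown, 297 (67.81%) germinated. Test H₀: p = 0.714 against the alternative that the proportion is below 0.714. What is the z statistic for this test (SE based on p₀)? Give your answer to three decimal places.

p̂ = 297/438 = 0.678082.
Under H₀, SE = √(0.714·0.286/438) = √(0.000466219) = 0.021592.
z = (0.678082 − 0.714)/0.021592 = -0.035918/0.021592 = -1.663.

z = -1.663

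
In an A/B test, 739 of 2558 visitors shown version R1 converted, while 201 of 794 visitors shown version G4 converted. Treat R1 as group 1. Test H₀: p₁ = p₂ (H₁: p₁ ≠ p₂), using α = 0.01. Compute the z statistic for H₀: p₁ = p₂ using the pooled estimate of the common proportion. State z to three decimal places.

z = 1.959

p̂₁ = 739/2558 = 0.28890, p̂₂ = 201/794 = 0.25315.
Pooled p̂ = (739+201)/(2558+794) = 940/3352 = 0.28043.
SE = √(p̂(1−p̂)(1/n₁+1/n₂)) = √(0.28043·0.71957·0.00165038) = √(0.000333028) = 0.01825.
z = (0.28890 − 0.25315)/0.01825 = 0.03575/0.01825 = 1.959.
Two-sided p-value ≈ 2·Φ(−1.959) = 0.0501; since p > α = 0.01, fail to reject H₀.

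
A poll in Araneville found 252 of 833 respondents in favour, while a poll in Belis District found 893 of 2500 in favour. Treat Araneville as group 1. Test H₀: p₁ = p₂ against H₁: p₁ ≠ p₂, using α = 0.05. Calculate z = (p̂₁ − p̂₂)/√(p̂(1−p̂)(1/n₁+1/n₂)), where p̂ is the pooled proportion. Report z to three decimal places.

z = -2.878

p̂₁ = 252/833 = 0.30252, p̂₂ = 893/2500 = 0.35720.
Pooled p̂ = (252+893)/(833+2500) = 1145/3333 = 0.34353.
SE = √(0.225519 × 0.00160048) = 0.01900.
z = (0.30252 − 0.35720)/0.01900 = -0.05468/0.01900 = -2.878.
Two-sided p-value ≈ 2·Φ(−2.878) = 0.0040; since p < α = 0.05, reject H₀.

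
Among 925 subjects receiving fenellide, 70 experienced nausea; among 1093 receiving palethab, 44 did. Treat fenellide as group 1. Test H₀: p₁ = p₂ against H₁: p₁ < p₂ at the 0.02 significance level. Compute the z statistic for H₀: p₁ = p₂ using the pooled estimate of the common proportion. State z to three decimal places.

p̂₁ = 70/925 = 0.075676, p̂₂ = 44/1093 = 0.040256.
Pooled p̂ = (70+44)/(925+1093) = 114/2018 = 0.056492.
SE = √(0.0533003 × 0.00199599) = 0.010314.
z = (0.075676 − 0.040256)/0.010314 = 0.035420/0.010314 = 3.434.
p-value = P(Z < 3.434) ≈ 0.9997. With α = 0.02, fail to reject H₀.

z = 3.434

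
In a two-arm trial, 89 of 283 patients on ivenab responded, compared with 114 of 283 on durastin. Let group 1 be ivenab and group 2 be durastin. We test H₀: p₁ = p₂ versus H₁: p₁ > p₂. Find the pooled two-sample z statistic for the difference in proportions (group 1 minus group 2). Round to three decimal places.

p̂₁ = 89/283 = 0.31449, p̂₂ = 114/283 = 0.40283.
Pooled p̂ = (89+114)/(283+283) = 203/566 = 0.35866.
SE = √(p̂(1−p̂)(1/n₁+1/n₂)) = √(0.35866·0.64134·0.00706714) = √(0.0016256) = 0.04032.
z = (0.31449 − 0.40283)/0.04032 = -0.08834/0.04032 = -2.191.
p-value = P(Z > -2.191) ≈ 0.9858.

z = -2.191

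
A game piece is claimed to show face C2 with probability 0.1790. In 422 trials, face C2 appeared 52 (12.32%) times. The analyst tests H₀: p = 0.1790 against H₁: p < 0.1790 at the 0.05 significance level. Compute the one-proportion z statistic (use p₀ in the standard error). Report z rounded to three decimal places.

p̂ = 52/422 ≈ 0.12322.
Under H₀, SE = √(0.179·0.821/422) = √(0.000348244) = 0.01866.
z = (0.12322 − 0.179)/0.01866 = -0.05578/0.01866 = -2.989.
p-value = P(Z < -2.989) ≈ 0.0014, so at α = 0.05 we reject H₀.

z = -2.989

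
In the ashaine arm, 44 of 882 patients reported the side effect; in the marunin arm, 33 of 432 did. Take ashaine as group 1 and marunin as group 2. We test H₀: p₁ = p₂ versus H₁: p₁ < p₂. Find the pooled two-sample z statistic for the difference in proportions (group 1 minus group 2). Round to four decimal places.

p̂₁ = 44/882 = 0.049887, p̂₂ = 33/432 = 0.076389.
Pooled p̂ = (44+33)/(882+432) = 77/1314 = 0.058600.
SE = √(0.0551658 × 0.0034486) = 0.013793.
z = (0.049887 − 0.076389)/0.013793 = -0.026502/0.013793 = -1.9214.

z = -1.9214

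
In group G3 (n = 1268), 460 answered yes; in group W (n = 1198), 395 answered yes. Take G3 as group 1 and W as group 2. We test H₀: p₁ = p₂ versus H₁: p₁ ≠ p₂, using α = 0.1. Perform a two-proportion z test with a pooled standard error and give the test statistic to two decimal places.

z = 1.72

p̂₁ = 460/1268 ≈ 0.3628, p̂₂ = 395/1198 ≈ 0.3297.
Pooled p̂ = (460+395)/(1268+1198) = 855/2466 = 0.3467.
SE = √(0.226504 × 0.00162337) = 0.0192.
z = (0.3628 − 0.3297)/0.0192 = 0.0331/0.0192 = 1.72.
Two-sided p-value ≈ 2·Φ(−1.724) = 0.0847, so at α = 0.1 we reject H₀.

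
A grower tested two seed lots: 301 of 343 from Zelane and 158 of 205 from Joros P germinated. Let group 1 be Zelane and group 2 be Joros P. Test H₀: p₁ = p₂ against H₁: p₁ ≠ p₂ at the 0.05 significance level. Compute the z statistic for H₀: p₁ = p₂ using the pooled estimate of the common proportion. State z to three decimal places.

p̂₁ = 301/343 ≈ 0.87755, p̂₂ = 158/205 ≈ 0.77073.
Pooled p̂ = (301+158)/(343+205) = 459/548 = 0.83759.
SE = √(p̂(1−p̂)(1/n₁+1/n₂)) = √(0.83759·0.16241·0.0077935) = √(0.00106017) = 0.03256.
z = (0.87755 − 0.77073)/0.03256 = 0.10682/0.03256 = 3.281.
Two-sided p-value ≈ 2·Φ(−3.281) = 0.0010. With α = 0.05, reject H₀.

z = 3.281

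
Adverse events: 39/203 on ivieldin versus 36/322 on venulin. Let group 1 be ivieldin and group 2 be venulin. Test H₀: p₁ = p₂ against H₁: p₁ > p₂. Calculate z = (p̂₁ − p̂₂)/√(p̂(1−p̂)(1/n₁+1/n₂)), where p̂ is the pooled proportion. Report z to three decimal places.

z = 2.561

p̂₁ = 39/203 ≈ 0.19212, p̂₂ = 36/322 ≈ 0.11180.
Pooled p̂ = (39+36)/(203+322) = 75/525 = 0.14286.
SE = √(p̂(1−p̂)(1/n₁+1/n₂)) = √(0.14286·0.85714·0.0080317) = √(0.000983473) = 0.03136.
z = (0.19212 − 0.11180)/0.03136 = 0.08032/0.03136 = 2.561.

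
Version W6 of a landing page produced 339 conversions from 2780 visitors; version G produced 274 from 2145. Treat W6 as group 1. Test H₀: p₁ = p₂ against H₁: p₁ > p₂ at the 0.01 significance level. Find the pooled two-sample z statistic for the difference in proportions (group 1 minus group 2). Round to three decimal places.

z = -0.611

p̂₁ = 339/2780 ≈ 0.12194, p̂₂ = 274/2145 ≈ 0.12774.
Pooled p̂ = (339+274)/(2780+2145) = 613/4925 = 0.12447.
SE = √(0.108975 × 0.000825913) = 0.00949.
z = (0.12194 − 0.12774)/0.00949 = -0.00580/0.00949 = -0.611.
p-value = P(Z > -0.611) ≈ 0.7294. With α = 0.01, fail to reject H₀.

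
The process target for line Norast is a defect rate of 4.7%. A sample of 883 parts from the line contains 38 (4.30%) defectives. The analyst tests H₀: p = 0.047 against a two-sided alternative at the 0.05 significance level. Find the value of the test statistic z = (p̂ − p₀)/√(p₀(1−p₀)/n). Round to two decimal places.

z = -0.56

p̂ = 38/883 = 0.0430.
Under H₀, SE = √(0.047·0.953/883) = √(5.07259e-05) = 0.0071.
z = (0.0430 − 0.047)/0.0071 = -0.0040/0.0071 = -0.56.
Two-sided p-value ≈ 2·Φ(−0.557) = 0.5777. With α = 0.05, fail to reject H₀.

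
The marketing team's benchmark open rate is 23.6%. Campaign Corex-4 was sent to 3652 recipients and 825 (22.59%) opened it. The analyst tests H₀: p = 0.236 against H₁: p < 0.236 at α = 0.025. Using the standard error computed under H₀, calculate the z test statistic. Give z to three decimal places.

p̂ = 825/3652 ≈ 0.22590.
SE = √(p₀(1−p₀)/n) = √(0.1803/3652) = 0.00703.
z = (0.22590 − 0.236)/0.00703 = -0.01010/0.00703 = -1.437.
p-value = P(Z < -1.437) ≈ 0.0754, so at α = 0.025 we fail to reject H₀.

z = -1.437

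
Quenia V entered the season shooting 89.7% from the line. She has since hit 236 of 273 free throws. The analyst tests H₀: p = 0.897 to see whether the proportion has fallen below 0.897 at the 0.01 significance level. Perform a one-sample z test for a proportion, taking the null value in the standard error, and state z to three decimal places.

p̂ = 236/273 ≈ 0.86447.
Standard error under H₀: √(0.897×0.103/273) = 0.01840.
z = (0.86447 − 0.897)/0.01840 = -0.03253/0.01840 = -1.768.
p-value = P(Z < -1.768) ≈ 0.0385; since p > α = 0.01, fail to reject H₀.

z = -1.768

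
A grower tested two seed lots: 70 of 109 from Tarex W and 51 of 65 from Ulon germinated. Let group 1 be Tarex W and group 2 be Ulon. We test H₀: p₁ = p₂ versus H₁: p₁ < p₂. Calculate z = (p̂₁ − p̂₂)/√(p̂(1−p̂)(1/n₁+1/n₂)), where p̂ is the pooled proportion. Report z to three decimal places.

p̂₁ = 70/109 ≈ 0.642202, p̂₂ = 51/65 ≈ 0.784615.
Pooled p̂ = (70+51)/(109+65) = 121/174 = 0.695402.
SE = √(p̂(1−p̂)(1/n₁+1/n₂)) = √(0.695402·0.304598·0.0245589) = √(0.00520202) = 0.072125.
z = (0.642202 − 0.784615)/0.072125 = -0.142413/0.072125 = -1.975.

z = -1.975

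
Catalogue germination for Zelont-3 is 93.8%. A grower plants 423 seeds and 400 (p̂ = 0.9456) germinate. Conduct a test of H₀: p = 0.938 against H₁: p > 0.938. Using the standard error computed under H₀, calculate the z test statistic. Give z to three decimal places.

p̂ = 400/423 = 0.94563.
Standard error under H₀: √(0.938×0.062/423) = 0.01173.
z = (0.94563 − 0.938)/0.01173 = 0.00763/0.01173 = 0.650.

z = 0.650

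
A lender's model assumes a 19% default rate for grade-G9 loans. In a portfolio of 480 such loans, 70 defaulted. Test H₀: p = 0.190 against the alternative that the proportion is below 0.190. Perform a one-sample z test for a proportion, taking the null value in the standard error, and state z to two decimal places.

p̂ = 70/480 = 0.1458.
Under H₀, SE = √(0.19·0.81/480) = √(0.000320625) = 0.0179.
z = (0.1458 − 0.19)/0.0179 = -0.0442/0.0179 = -2.47.

z = -2.47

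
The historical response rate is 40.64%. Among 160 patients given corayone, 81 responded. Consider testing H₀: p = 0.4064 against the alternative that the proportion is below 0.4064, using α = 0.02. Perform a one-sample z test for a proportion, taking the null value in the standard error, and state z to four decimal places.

z = 2.5715

p̂ = 81/160 = 0.506250.
Standard error under H₀: √(0.4064×0.5936/160) = 0.038830.
z = (0.506250 − 0.4064)/0.038830 = 0.099850/0.038830 = 2.5715.
p-value = P(Z < 2.571) ≈ 0.9949; since p > α = 0.02, fail to reject H₀.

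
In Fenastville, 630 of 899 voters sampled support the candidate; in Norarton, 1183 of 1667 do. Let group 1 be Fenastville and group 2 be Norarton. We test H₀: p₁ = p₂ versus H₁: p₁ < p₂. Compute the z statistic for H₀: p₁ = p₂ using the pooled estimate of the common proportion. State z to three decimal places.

p̂₁ = 630/899 ≈ 0.70078, p̂₂ = 1183/1667 ≈ 0.70966.
Pooled p̂ = (630+1183)/(899+1667) = 1813/2566 = 0.70655.
SE = √(0.207338 × 0.00171223) = 0.01884.
z = (0.70078 − 0.70966)/0.01884 = -0.00888/0.01884 = -0.471.

z = -0.471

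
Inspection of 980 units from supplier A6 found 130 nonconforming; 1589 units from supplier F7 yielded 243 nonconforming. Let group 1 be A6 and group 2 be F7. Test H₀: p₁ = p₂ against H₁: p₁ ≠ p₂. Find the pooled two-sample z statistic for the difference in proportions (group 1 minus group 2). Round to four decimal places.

z = -1.4168

p̂₁ = 130/980 = 0.132653, p̂₂ = 243/1589 = 0.152926.
Pooled p̂ = (130+243)/(980+1589) = 373/2569 = 0.145193.
SE = √(p̂(1−p̂)(1/n₁+1/n₂)) = √(0.145193·0.854807·0.00164973) = √(0.000204751) = 0.014309.
z = (0.132653 − 0.152926)/0.014309 = -0.020273/0.014309 = -1.4168.
Two-sided p-value ≈ 2·Φ(−1.417) = 0.1565.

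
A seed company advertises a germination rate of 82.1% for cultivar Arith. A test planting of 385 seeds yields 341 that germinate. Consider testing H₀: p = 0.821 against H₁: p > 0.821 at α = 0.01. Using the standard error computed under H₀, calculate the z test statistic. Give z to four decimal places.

z = 3.3123

p̂ = 341/385 = 0.8857143.
SE = √(p₀(1−p₀)/n) = √(0.14696/385) = 0.0195374.
z = (0.8857143 − 0.821)/0.0195374 = 0.0647143/0.0195374 = 3.3123.
p-value = P(Z > 3.312) ≈ 0.0005. With α = 0.01, reject H₀.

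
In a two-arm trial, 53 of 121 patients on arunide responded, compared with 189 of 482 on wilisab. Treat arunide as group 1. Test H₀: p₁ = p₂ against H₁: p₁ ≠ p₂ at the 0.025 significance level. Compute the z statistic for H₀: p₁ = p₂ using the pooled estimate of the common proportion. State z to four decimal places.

p̂₁ = 53/121 ≈ 0.438017, p̂₂ = 189/482 ≈ 0.392116.
Pooled p̂ = (53+189)/(121+482) = 242/603 = 0.401327.
SE = √(p̂(1−p̂)(1/n₁+1/n₂)) = √(0.401327·0.598673·0.0103392) = √(0.00248412) = 0.049841.
z = (0.438017 − 0.392116)/0.049841 = 0.045901/0.049841 = 0.9209.
p-value = 2·P(Z > 0.921) ≈ 0.3571, so at α = 0.025 we fail to reject H₀.

z = 0.9209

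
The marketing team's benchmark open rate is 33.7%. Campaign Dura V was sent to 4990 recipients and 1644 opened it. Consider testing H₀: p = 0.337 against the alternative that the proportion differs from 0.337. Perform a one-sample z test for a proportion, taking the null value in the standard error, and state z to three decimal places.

p̂ = 1644/4990 ≈ 0.32946.
Under H₀, SE = √(0.337·0.663/4990) = √(4.47758e-05) = 0.00669.
z = (0.32946 − 0.337)/0.00669 = -0.00754/0.00669 = -1.127.

z = -1.127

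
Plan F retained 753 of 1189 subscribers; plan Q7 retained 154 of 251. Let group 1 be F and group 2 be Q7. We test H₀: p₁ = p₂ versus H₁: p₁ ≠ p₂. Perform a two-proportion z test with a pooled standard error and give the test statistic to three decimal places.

p̂₁ = 753/1189 ≈ 0.63331, p̂₂ = 154/251 ≈ 0.61355.
Pooled p̂ = (753+154)/(1189+251) = 907/1440 = 0.62986.
SE = √(0.233136 × 0.00482511) = 0.03354.
z = (0.63331 − 0.61355)/0.03354 = 0.01976/0.03354 = 0.589.

z = 0.589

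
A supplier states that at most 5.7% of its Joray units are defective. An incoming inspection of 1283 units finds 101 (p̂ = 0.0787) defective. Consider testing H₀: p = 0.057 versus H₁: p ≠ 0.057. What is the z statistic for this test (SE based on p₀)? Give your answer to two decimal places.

z = 3.36

p̂ = 101/1283 ≈ 0.07872.
Under H₀, SE = √(0.057·0.943/1283) = √(4.18948e-05) = 0.00647.
z = (0.07872 − 0.057)/0.00647 = 0.02172/0.00647 = 3.36.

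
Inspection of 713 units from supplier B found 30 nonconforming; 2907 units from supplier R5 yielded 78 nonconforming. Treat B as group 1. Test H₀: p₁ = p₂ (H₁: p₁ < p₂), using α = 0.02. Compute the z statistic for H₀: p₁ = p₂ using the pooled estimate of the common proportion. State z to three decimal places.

p̂₁ = 30/713 = 0.042076, p̂₂ = 78/2907 = 0.026832.
Pooled p̂ = (30+78)/(713+2907) = 108/3620 = 0.029834.
SE = √(0.0289442 × 0.00174652) = 0.007110.
z = (0.042076 − 0.026832)/0.007110 = 0.015244/0.007110 = 2.144.
p-value = P(Z < 2.144) ≈ 0.9840; since p > α = 0.02, fail to reject H₀.

z = 2.144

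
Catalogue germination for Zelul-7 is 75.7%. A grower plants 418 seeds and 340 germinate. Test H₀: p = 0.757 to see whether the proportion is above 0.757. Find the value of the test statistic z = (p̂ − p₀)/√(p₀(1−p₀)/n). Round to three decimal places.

p̂ = 340/418 = 0.81340.
Under H₀, SE = √(0.757·0.243/418) = √(0.000440074) = 0.02098.
z = (0.81340 − 0.757)/0.02098 = 0.05640/0.02098 = 2.688.

z = 2.688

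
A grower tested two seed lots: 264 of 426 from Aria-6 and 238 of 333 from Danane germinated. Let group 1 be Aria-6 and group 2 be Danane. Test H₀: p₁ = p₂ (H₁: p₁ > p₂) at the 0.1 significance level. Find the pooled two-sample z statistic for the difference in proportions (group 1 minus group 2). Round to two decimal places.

z = -2.74

p̂₁ = 264/426 = 0.61972, p̂₂ = 238/333 = 0.71471.
Pooled p̂ = (264+238)/(426+333) = 502/759 = 0.66140.
SE = √(0.223951 × 0.00535042) = 0.03462.
z = (0.61972 − 0.71471)/0.03462 = -0.09499/0.03462 = -2.74.
p-value = P(Z > -2.744) ≈ 0.9970, so at α = 0.1 we fail to reject H₀.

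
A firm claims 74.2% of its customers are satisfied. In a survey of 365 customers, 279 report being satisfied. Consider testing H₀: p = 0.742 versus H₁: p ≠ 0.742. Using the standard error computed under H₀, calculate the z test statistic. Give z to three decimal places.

z = 0.977

p̂ = 279/365 ≈ 0.76438.
Under H₀, SE = √(0.742·0.258/365) = √(0.000524482) = 0.02290.
z = (0.76438 − 0.742)/0.02290 = 0.02238/0.02290 = 0.977.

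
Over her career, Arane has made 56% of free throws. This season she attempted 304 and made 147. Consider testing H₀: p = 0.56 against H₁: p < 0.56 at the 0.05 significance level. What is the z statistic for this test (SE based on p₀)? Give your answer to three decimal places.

p̂ = 147/304 ≈ 0.48355.
Under H₀, SE = √(0.56·0.44/304) = √(0.000810526) = 0.02847.
z = (0.48355 − 0.56)/0.02847 = -0.07645/0.02847 = -2.685.
p-value = P(Z < -2.685) ≈ 0.0036. With α = 0.05, reject H₀.

z = -2.685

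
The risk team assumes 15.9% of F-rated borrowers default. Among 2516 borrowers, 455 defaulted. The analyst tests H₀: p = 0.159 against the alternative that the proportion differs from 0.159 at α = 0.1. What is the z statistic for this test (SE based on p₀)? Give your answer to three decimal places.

z = 2.996

p̂ = 455/2516 ≈ 0.18084.
SE = √(p₀(1−p₀)/n) = √(0.13372/2516) = 0.00729.
z = (0.18084 − 0.159)/0.00729 = 0.02184/0.00729 = 2.996.
p-value = 2·P(Z > 2.996) ≈ 0.0027, so at α = 0.1 we reject H₀.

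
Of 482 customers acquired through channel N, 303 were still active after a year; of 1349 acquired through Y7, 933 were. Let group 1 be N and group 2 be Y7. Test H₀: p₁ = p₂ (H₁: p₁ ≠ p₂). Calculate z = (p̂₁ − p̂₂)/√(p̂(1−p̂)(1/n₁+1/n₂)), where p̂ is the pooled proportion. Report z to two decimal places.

p̂₁ = 303/482 = 0.6286, p̂₂ = 933/1349 = 0.6916.
Pooled p̂ = (303+933)/(482+1349) = 1236/1831 = 0.6750.
SE = √(0.219361 × 0.00281598) = 0.0249.
z = (0.6286 − 0.6916)/0.0249 = -0.0630/0.0249 = -2.53.
p-value = 2·P(Z > 2.535) ≈ 0.0113.

z = -2.53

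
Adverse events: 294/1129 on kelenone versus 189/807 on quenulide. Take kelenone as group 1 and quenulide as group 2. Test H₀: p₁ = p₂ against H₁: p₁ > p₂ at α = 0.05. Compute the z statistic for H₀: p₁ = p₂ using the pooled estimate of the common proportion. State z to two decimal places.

z = 1.31

p̂₁ = 294/1129 ≈ 0.26041, p̂₂ = 189/807 ≈ 0.23420.
Pooled p̂ = (294+189)/(1129+807) = 483/1936 = 0.24948.
SE = √(p̂(1−p̂)(1/n₁+1/n₂)) = √(0.24948·0.75052·0.0021249) = √(0.000397869) = 0.01995.
z = (0.26041 − 0.23420)/0.01995 = 0.02621/0.01995 = 1.31.
p-value = P(Z > 1.314) ≈ 0.0945; since p > α = 0.05, fail to reject H₀.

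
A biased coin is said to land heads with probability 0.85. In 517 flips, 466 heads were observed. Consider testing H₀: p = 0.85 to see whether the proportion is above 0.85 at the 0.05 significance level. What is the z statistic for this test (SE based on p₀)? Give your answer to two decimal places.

p̂ = 466/517 ≈ 0.9014.
Standard error under H₀: √(0.85×0.15/517) = 0.0157.
z = (0.9014 − 0.85)/0.0157 = 0.0514/0.0157 = 3.27.
p-value = P(Z > 3.270) ≈ 0.0005; since p < α = 0.05, reject H₀.

z = 3.27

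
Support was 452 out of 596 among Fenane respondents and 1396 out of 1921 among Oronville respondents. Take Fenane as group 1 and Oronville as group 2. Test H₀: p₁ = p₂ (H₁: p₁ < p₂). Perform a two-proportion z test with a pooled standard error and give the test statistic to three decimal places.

z = 1.530

p̂₁ = 452/596 = 0.75839, p̂₂ = 1396/1921 = 0.72670.
Pooled p̂ = (452+1396)/(596+1921) = 1848/2517 = 0.73421.
SE = √(0.195147 × 0.00219841) = 0.02071.
z = (0.75839 − 0.72670)/0.02071 = 0.03169/0.02071 = 1.530.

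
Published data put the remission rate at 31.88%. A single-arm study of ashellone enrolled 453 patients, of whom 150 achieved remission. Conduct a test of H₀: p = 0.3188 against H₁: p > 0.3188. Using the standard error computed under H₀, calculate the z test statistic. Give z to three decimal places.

z = 0.563

p̂ = 150/453 = 0.33113.
SE = √(p₀(1−p₀)/n) = √(0.21717/453) = 0.02190.
z = (0.33113 − 0.3188)/0.02190 = 0.01233/0.02190 = 0.563.
p-value = P(Z > 0.563) ≈ 0.2867.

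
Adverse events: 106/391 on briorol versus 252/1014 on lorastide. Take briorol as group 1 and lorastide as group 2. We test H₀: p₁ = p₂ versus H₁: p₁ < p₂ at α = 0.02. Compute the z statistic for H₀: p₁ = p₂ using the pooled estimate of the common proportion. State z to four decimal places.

z = 0.8704

p̂₁ = 106/391 = 0.271100, p̂₂ = 252/1014 = 0.248521.
Pooled p̂ = (106+252)/(391+1014) = 358/1405 = 0.254804.
SE = √(0.189879 × 0.00354374) = 0.025940.
z = (0.271100 − 0.248521)/0.025940 = 0.022579/0.025940 = 0.8704.
p-value = P(Z < 0.870) ≈ 0.8080. With α = 0.02, fail to reject H₀.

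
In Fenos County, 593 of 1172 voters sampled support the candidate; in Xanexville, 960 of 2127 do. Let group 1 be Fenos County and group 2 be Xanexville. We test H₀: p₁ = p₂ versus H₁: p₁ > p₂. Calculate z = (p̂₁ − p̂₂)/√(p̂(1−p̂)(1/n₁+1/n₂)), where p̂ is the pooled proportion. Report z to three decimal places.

z = 3.009

p̂₁ = 593/1172 ≈ 0.505973, p̂₂ = 960/2127 ≈ 0.451340.
Pooled p̂ = (593+960)/(1172+2127) = 1553/3299 = 0.470749.
SE = √(p̂(1−p̂)(1/n₁+1/n₂)) = √(0.470749·0.529251·0.00132339) = √(0.000329715) = 0.018158.
z = (0.505973 − 0.451340)/0.018158 = 0.054633/0.018158 = 3.009.
p-value = P(Z > 3.009) ≈ 0.0013.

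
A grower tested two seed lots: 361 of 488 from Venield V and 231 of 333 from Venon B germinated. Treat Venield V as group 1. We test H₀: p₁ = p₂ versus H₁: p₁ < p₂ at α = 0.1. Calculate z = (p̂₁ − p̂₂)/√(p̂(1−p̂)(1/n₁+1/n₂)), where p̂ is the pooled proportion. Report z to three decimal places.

p̂₁ = 361/488 = 0.73975, p̂₂ = 231/333 = 0.69369.
Pooled p̂ = (361+231)/(488+333) = 592/821 = 0.72107.
SE = √(0.201127 × 0.00505218) = 0.03188.
z = (0.73975 − 0.69369)/0.03188 = 0.04606/0.03188 = 1.445.
p-value = P(Z < 1.445) ≈ 0.9258; since p > α = 0.1, fail to reject H₀.

z = 1.445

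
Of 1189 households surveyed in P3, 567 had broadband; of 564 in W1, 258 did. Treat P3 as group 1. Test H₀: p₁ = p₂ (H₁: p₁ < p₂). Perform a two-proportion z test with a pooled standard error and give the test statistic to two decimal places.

p̂₁ = 567/1189 ≈ 0.4769, p̂₂ = 258/564 ≈ 0.4574.
Pooled p̂ = (567+258)/(1189+564) = 825/1753 = 0.4706.
SE = √(p̂(1−p̂)(1/n₁+1/n₂)) = √(0.4706·0.5294·0.00261409) = √(0.000651267) = 0.0255.
z = (0.4769 − 0.4574)/0.0255 = 0.0195/0.0255 = 0.76.

z = 0.76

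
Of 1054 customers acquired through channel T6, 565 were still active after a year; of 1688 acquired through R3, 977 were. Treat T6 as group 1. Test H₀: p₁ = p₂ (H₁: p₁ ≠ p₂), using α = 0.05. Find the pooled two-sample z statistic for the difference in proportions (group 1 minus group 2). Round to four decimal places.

z = -2.1944

p̂₁ = 565/1054 ≈ 0.536053, p̂₂ = 977/1688 ≈ 0.578791.
Pooled p̂ = (565+977)/(1054+1688) = 1542/2742 = 0.562363.
SE = √(0.246111 × 0.00154118) = 0.019476.
z = (0.536053 − 0.578791)/0.019476 = -0.042738/0.019476 = -2.1944.
Two-sided p-value ≈ 2·Φ(−2.194) = 0.0282. With α = 0.05, reject H₀.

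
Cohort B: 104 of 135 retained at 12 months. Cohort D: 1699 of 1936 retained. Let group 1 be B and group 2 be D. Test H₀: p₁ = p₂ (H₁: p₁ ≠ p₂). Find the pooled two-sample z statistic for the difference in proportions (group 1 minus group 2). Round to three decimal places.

p̂₁ = 104/135 = 0.77037, p̂₂ = 1699/1936 = 0.87758.
Pooled p̂ = (104+1699)/(135+1936) = 1803/2071 = 0.87059.
SE = √(0.11266 × 0.00792394) = 0.02988.
z = (0.77037 − 0.87758)/0.02988 = -0.10721/0.02988 = -3.588.

z = -3.588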